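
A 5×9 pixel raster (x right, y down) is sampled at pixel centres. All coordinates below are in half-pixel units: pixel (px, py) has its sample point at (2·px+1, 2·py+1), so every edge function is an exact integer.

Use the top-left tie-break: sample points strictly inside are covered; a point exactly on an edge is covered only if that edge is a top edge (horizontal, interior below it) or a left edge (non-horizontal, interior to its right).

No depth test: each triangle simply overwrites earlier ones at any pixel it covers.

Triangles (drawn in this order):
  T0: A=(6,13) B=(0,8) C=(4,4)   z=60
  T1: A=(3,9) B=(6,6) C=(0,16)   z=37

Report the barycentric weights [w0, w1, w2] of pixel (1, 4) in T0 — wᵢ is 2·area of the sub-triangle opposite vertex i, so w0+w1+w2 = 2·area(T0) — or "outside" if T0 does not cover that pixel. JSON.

T0:
  2·area = 44
  edge (6, 13)→(0, 8): d=(-6,-5) top-left  bias=+0
  edge (0, 8)→(4, 4): d=(4,-4) top-left  bias=+0
  edge (4, 4)→(6, 13): d=(2,9) right/bottom  bias=-1
    (3,0)@(7, 1): e=[77,0,-33] → .  [on edge]
    (2,1)@(5, 3): e=[55,0,-11] → .  [on edge]
    (1,2)@(3, 5): e=[33,0,11] → X  [on edge]
    (2,2)@(5, 5): e=[43,8,-7] → .
    (0,3)@(1, 7): e=[11,0,33] → X  [on edge]
    (2,3)@(5, 7): e=[31,16,-3] → .
    (0,4)@(1, 9): e=[-1,8,37] → .
    (1,4)@(3, 9): e=[9,16,19] → X
    (2,4)@(5, 9): e=[19,24,1] → X
    (3,4)@(7, 9): e=[29,32,-17] → .
    (1,5)@(3, 11): e=[-3,24,23] → .
    (2,5)@(5, 11): e=[7,32,5] → X
  covered (6 px):
    . . . . .
    . . . . .
    . X . . .
    X X . . .
    . X X . .
    . . X . .
    . . . . .
    . . . . .
    . . . . .
T1:
  2·area = 12
  edge (3, 9)→(6, 6): d=(3,-3) top-left  bias=+0
  edge (6, 6)→(0, 16): d=(-6,10) right/bottom  bias=-1
  edge (0, 16)→(3, 9): d=(3,-7) top-left  bias=+0
    (4,0)@(9, 1): e=[-6,0,18] → .  [on edge]
    (4,1)@(9, 3): e=[0,-12,24] → .  [on edge]
    (3,2)@(7, 5): e=[0,-4,16] → .  [on edge]
    (2,3)@(5, 7): e=[0,4,8] → X  [on edge]
    (3,3)@(7, 7): e=[6,-16,22] → .
    (1,4)@(3, 9): e=[0,12,0] → X  [on edge]
    (2,4)@(5, 9): e=[6,-8,14] → .
    (0,5)@(1, 11): e=[0,20,-8] → .  [on edge]
    (1,5)@(3, 11): e=[6,0,6] → .  [on edge]
  covered (2 px):
    . . . . .
    . . . . .
    . . . . .
    . . X . .
    . X . . .
    . . . . .
    . . . . .
    . . . . .
    . . . . .

Result: [16,19,9]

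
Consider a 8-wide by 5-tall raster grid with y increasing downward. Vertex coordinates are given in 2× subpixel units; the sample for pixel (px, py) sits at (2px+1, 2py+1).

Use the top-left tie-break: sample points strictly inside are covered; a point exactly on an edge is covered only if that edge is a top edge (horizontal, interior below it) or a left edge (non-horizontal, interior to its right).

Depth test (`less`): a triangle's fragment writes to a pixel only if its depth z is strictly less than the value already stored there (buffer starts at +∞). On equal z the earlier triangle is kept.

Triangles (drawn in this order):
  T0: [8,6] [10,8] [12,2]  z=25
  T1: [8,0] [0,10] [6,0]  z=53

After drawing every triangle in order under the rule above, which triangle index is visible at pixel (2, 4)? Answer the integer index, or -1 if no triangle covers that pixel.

T0:
  2·area = 16  (B↔C swapped to make it positive)
  edge (8, 6)→(12, 2): d=(4,-4) top-left  bias=+0
  edge (12, 2)→(10, 8): d=(-2,6) right/bottom  bias=-1
  edge (10, 8)→(8, 6): d=(-2,-2) top-left  bias=+0
    (1,0)@(3, 1): e=[-40,56,0] → ·  [on edge]
    (6,0)@(13, 1): e=[0,-4,20] → ·  [on edge]
    (2,1)@(5, 3): e=[-24,40,0] → ·  [on edge]
    (5,1)@(11, 3): e=[0,4,12] → #  [on edge]
    (6,1)@(13, 3): e=[8,-8,16] → ·
    (3,2)@(7, 5): e=[-8,24,0] → ·  [on edge]
    (4,2)@(9, 5): e=[0,12,4] → #  [on edge]
    (5,2)@(11, 5): e=[8,0,8] → ·  [on edge]
    (3,3)@(7, 7): e=[0,20,-4] → ·  [on edge]
    (4,3)@(9, 7): e=[8,8,0] → #  [on edge]
    (5,3)@(11, 7): e=[16,-4,4] → ·
    (2,4)@(5, 9): e=[0,28,-12] → ·  [on edge]
    (5,4)@(11, 9): e=[24,-8,0] → ·  [on edge]
  covered (3 px):
    · · · · · · · ·
    · · · · · # · ·
    · · · · # · · ·
    · · · · # · · ·
    · · · · · · · ·
T1:
  2·area = 20
  edge (8, 0)→(0, 10): d=(-8,10) right/bottom  bias=-1
  edge (0, 10)→(6, 0): d=(6,-10) top-left  bias=+0
  edge (6, 0)→(8, 0): d=(2,0) top-left  bias=+0
    (3,0)@(7, 1): e=[2,16,2] → #
    (4,0)@(9, 1): e=[-18,36,2] → ·
    (2,1)@(5, 3): e=[6,8,6] → #
    (3,1)@(7, 3): e=[-14,28,6] → ·
    (1,2)@(3, 5): e=[10,0,10] → #  [on edge]
    (2,2)@(5, 5): e=[-10,20,10] → ·
    (1,3)@(3, 7): e=[-6,12,14] → ·
  covered (3 px):
    · · · # · · · ·
    · · # · · · · ·
    · # · · · · · ·
    · · · · · · · ·
    · · · · · · · ·

Z-buffer (winner per pixel, '.' = empty):
  . . . 1 . . . .
  . . 1 . . 0 . .
  . 1 . . 0 . . .
  . . . . 0 . . .
  . . . . . . . .

Final: -1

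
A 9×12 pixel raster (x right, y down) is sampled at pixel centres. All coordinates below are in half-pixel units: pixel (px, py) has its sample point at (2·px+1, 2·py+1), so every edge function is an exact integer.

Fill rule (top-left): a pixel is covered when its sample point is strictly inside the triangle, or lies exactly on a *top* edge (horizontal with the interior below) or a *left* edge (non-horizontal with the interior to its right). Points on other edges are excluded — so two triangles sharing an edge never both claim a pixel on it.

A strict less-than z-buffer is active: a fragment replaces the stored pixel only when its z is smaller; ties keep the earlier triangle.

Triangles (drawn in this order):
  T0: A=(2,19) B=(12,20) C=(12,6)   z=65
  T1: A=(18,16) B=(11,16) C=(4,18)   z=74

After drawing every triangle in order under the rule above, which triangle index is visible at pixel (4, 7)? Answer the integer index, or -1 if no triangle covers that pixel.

T0:
  2·area = 140  (B↔C swapped to make it positive)
  edge (2, 19)→(12, 6): d=(10,-13) top-left  bias=+0
  edge (12, 6)→(12, 20): d=(0,14) right/bottom  bias=-1
  edge (12, 20)→(2, 19): d=(-10,-1) top-left  bias=+0
    (5,4)@(11, 9): e=[17,14,109] → #
    (6,4)@(13, 9): e=[43,-14,111] → ·
    (4,5)@(9, 11): e=[11,42,87] → #
    (6,5)@(13, 11): e=[63,-14,91] → ·
    (3,6)@(7, 13): e=[5,70,65] → #
    (6,6)@(13, 13): e=[83,-14,71] → ·
    (3,7)@(7, 15): e=[25,70,45] → #
    (6,7)@(13, 15): e=[103,-14,51] → ·
    (2,8)@(5, 17): e=[19,98,23] → #
    (6,8)@(13, 17): e=[123,-14,31] → ·
    (1,9)@(3, 19): e=[13,126,1] → #
    (6,9)@(13, 19): e=[143,-14,11] → ·
  covered (18 px):
    · · · · · · · · ·
    · · · · · · · · ·
    · · · · · · · · ·
    · · · · · · · · ·
    · · · · · # · · ·
    · · · · # # · · ·
    · · · # # # · · ·
    · · · # # # · · ·
    · · # # # # · · ·
    · # # # # # · · ·
    · · · · · · · · ·
    · · · · · · · · ·
T1:
  2·area = 14  (B↔C swapped to make it positive)
  edge (18, 16)→(4, 18): d=(-14,2) right/bottom  bias=-1
  edge (4, 18)→(11, 16): d=(7,-2) top-left  bias=+0
  edge (11, 16)→(18, 16): d=(7,0) top-left  bias=+0
    (4,8)@(9, 17): e=[4,3,7] → #
    (5,8)@(11, 17): e=[0,7,7] → ·  [on edge]
    (4,9)@(9, 19): e=[-24,17,21] → ·
  covered (1 px):
    · · · · · · · · ·
    · · · · · · · · ·
    · · · · · · · · ·
    · · · · · · · · ·
    · · · · · · · · ·
    · · · · · · · · ·
    · · · · · · · · ·
    · · · · · · · · ·
    · · · · # · · · ·
    · · · · · · · · ·
    · · · · · · · · ·
    · · · · · · · · ·

Z-buffer (winner per pixel, '.' = empty):
  . . . . . . . . .
  . . . . . . . . .
  . . . . . . . . .
  . . . . . . . . .
  . . . . . 0 . . .
  . . . . 0 0 . . .
  . . . 0 0 0 . . .
  . . . 0 0 0 . . .
  . . 0 0 0 0 . . .
  . 0 0 0 0 0 . . .
  . . . . . . . . .
  . . . . . . . . .

Final: 0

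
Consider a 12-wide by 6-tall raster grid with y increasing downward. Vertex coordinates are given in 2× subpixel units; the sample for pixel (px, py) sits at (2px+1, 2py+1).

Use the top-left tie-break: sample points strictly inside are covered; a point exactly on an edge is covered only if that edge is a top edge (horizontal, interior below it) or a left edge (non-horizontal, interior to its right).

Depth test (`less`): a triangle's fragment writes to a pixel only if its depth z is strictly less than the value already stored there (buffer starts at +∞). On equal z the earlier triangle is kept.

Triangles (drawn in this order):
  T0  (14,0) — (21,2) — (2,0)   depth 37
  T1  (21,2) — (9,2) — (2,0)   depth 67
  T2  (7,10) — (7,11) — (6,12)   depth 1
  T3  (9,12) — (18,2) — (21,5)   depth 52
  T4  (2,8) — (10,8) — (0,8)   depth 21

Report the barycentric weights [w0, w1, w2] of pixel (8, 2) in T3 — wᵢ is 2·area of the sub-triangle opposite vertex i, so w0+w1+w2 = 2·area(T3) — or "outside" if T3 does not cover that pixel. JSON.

T0:
  2·area = 24
  edge (14, 0)→(21, 2): d=(7,2) right/bottom  bias=-1
  edge (21, 2)→(2, 0): d=(-19,-2) top-left  bias=+0
  edge (2, 0)→(14, 0): d=(12,0) top-left  bias=+0
    (6,0)@(13, 1): e=[9,3,12] → █
    (7,0)@(15, 1): e=[5,7,12] → █
    (8,0)@(17, 1): e=[1,11,12] → █
    (9,0)@(19, 1): e=[-3,15,12] → ·
    (6,1)@(13, 3): e=[23,-35,36] → ·
    (7,1)@(15, 3): e=[19,-31,36] → ·
    (8,1)@(17, 3): e=[15,-27,36] → ·
  covered (3 px):
    · · · · · · █ █ █ · · ·
    · · · · · · · · · · · ·
    · · · · · · · · · · · ·
    · · · · · · · · · · · ·
    · · · · · · · · · · · ·
    · · · · · · · · · · · ·
T1:
  2·area = 24
  edge (21, 2)→(9, 2): d=(-12,0) right/bottom  bias=-1
  edge (9, 2)→(2, 0): d=(-7,-2) top-left  bias=+0
  edge (2, 0)→(21, 2): d=(19,2) right/bottom  bias=-1
    (3,0)@(7, 1): e=[12,3,9] → █
    (4,0)@(9, 1): e=[12,7,5] → █
    (5,0)@(11, 1): e=[12,11,1] → █
    (6,0)@(13, 1): e=[12,15,-3] → ·
    (3,1)@(7, 3): e=[-12,-11,47] → ·
    (4,1)@(9, 3): e=[-12,-7,43] → ·
    (5,1)@(11, 3): e=[-12,-3,39] → ·
  covered (3 px):
    · · · █ █ █ · · · · · ·
    · · · · · · · · · · · ·
    · · · · · · · · · · · ·
    · · · · · · · · · · · ·
    · · · · · · · · · · · ·
    · · · · · · · · · · · ·
T2:
  2·area = 1
  edge (7, 10)→(7, 11): d=(0,1) right/bottom  bias=-1
  edge (7, 11)→(6, 12): d=(-1,1) right/bottom  bias=-1
  edge (6, 12)→(7, 10): d=(1,-2) top-left  bias=+0
    (3,0)@(7, 1): e=[0,10,-9] → ·  [on edge]
    (8,0)@(17, 1): e=[-10,0,11] → ·  [on edge]
    (3,1)@(7, 3): e=[0,8,-7] → ·  [on edge]
    (7,1)@(15, 3): e=[-8,0,9] → ·  [on edge]
    (3,2)@(7, 5): e=[0,6,-5] → ·  [on edge]
    (6,2)@(13, 5): e=[-6,0,7] → ·  [on edge]
    (3,3)@(7, 7): e=[0,4,-3] → ·  [on edge]
    (5,3)@(11, 7): e=[-4,0,5] → ·  [on edge]
    (3,4)@(7, 9): e=[0,2,-1] → ·  [on edge]
    (4,4)@(9, 9): e=[-2,0,3] → ·  [on edge]
    (3,5)@(7, 11): e=[0,0,1] → ·  [on edge]
  covered (0 px):
    · · · · · · · · · · · ·
    · · · · · · · · · · · ·
    · · · · · · · · · · · ·
    · · · · · · · · · · · ·
    · · · · · · · · · · · ·
    · · · · · · · · · · · ·
T3:
  2·area = 57
  edge (9, 12)→(18, 2): d=(9,-10) top-left  bias=+0
  edge (18, 2)→(21, 5): d=(3,3) right/bottom  bias=-1
  edge (21, 5)→(9, 12): d=(-12,7) right/bottom  bias=-1
    (8,0)@(17, 1): e=[-19,0,76] → ·  [on edge]
    (9,1)@(19, 3): e=[19,0,38] → ·  [on edge]
    (8,2)@(17, 5): e=[17,12,28] → █
    (9,2)@(19, 5): e=[37,6,14] → █
    (10,2)@(21, 5): e=[57,0,0] → ·  [on edge]
    (7,3)@(15, 7): e=[15,24,18] → █
    (9,3)@(19, 7): e=[55,12,-10] → ·
    (11,3)@(23, 7): e=[95,0,-38] → ·  [on edge]
    (6,4)@(13, 9): e=[13,36,8] → █
    (7,4)@(15, 9): e=[33,30,-6] → ·
    (8,4)@(17, 9): e=[53,24,-20] → ·
    (6,5)@(13, 11): e=[31,42,-16] → ·
  covered (5 px):
    · · · · · · · · · · · ·
    · · · · · · · · · · · ·
    · · · · · · · · █ █ · ·
    · · · · · · · █ █ · · ·
    · · · · · · █ · · · · ·
    · · · · · · · · · · · ·
T4:
  degenerate (2·area = 0) — covers nothing

Final: [12,28,17]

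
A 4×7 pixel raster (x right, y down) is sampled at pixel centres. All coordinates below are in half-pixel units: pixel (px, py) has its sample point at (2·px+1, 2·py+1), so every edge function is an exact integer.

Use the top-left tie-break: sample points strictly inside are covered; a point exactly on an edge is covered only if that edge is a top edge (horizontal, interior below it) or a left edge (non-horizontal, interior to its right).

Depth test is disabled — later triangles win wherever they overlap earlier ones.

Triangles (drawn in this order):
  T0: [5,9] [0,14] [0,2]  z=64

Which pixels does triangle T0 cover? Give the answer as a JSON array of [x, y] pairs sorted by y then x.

T0:
  2·area = 60
  edge (5, 9)→(0, 14): d=(-5,5) right/bottom  bias=-1
  edge (0, 14)→(0, 2): d=(0,-12) top-left  bias=+0
  edge (0, 2)→(5, 9): d=(5,7) right/bottom  bias=-1
    (0,2)@(1, 5): e=[40,12,8] → X
    (1,2)@(3, 5): e=[30,36,-6] → .
    (0,3)@(1, 7): e=[30,12,18] → X
    (1,3)@(3, 7): e=[20,36,4] → X
    (2,3)@(5, 7): e=[10,60,-10] → .
    (3,3)@(7, 7): e=[0,84,-24] → .  [on edge]
    (0,4)@(1, 9): e=[20,12,28] → X
    (2,4)@(5, 9): e=[0,60,0] → .  [on edge]
    (0,5)@(1, 11): e=[10,12,38] → X
    (1,5)@(3, 11): e=[0,36,24] → .  [on edge]
    (0,6)@(1, 13): e=[0,12,48] → .  [on edge]
  covered (6 px):
    . . . .
    . . . .
    X . . .
    X X . .
    X X . .
    X . . .
    . . . .

Result: [[0,2],[0,3],[1,3],[0,4],[1,4],[0,5]]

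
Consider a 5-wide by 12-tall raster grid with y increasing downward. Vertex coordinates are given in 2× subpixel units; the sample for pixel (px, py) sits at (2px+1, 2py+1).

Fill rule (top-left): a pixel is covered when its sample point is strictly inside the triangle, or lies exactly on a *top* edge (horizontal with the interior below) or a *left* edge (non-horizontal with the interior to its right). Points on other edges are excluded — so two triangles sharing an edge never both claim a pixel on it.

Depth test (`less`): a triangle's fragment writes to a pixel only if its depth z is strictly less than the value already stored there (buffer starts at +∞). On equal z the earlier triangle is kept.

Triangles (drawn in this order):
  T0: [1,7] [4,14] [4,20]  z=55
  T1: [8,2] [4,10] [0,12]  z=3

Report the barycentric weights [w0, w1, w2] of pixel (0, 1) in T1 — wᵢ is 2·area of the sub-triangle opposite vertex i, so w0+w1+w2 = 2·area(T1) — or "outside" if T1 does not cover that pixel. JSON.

T0:
  2·area = 18
  edge (1, 7)→(4, 14): d=(3,7) right/bottom  bias=-1
  edge (4, 14)→(4, 20): d=(0,6) right/bottom  bias=-1
  edge (4, 20)→(1, 7): d=(-3,-13) top-left  bias=+0
    (0,3)@(1, 7): e=[0,18,0] → ·  [on edge]
    (1,6)@(3, 13): e=[4,6,8] → #
    (2,6)@(5, 13): e=[-10,-6,34] → ·
    (1,7)@(3, 15): e=[10,6,2] → #
    (2,7)@(5, 15): e=[-4,-6,28] → ·
    (1,8)@(3, 17): e=[16,6,-4] → ·
    (3,10)@(7, 21): e=[0,-18,36] → ·  [on edge]
  covered (2 px):
    · · · · ·
    · · · · ·
    · · · · ·
    · · · · ·
    · · · · ·
    · · · · ·
    · # · · ·
    · # · · ·
    · · · · ·
    · · · · ·
    · · · · ·
    · · · · ·
T1:
  2·area = 24
  edge (8, 2)→(4, 10): d=(-4,8) right/bottom  bias=-1
  edge (4, 10)→(0, 12): d=(-4,2) right/bottom  bias=-1
  edge (0, 12)→(8, 2): d=(8,-10) top-left  bias=+0
    (2,3)@(5, 7): e=[4,10,10] → #
    (3,3)@(7, 7): e=[-12,6,30] → ·
    (1,4)@(3, 9): e=[12,6,6] → #
    (2,4)@(5, 9): e=[-4,2,26] → ·
    (0,5)@(1, 11): e=[20,2,2] → #
    (1,5)@(3, 11): e=[4,-2,22] → ·
    (0,6)@(1, 13): e=[12,-6,18] → ·
  covered (3 px):
    · · · · ·
    · · · · ·
    · · · · ·
    · · # · ·
    · # · · ·
    # · · · ·
    · · · · ·
    · · · · ·
    · · · · ·
    · · · · ·
    · · · · ·
    · · · · ·

Result: "outside"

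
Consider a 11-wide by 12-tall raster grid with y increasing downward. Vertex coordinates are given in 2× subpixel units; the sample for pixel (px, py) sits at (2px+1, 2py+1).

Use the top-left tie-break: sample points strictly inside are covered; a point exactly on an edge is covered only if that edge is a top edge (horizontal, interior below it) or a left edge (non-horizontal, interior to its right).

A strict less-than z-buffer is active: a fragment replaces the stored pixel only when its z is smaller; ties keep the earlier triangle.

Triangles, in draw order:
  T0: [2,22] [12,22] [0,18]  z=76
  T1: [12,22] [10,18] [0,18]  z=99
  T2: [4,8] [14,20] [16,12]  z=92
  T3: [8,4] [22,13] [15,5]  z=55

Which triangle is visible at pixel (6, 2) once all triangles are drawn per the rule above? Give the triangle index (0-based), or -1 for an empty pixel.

T0:
  2·area = 40  (B↔C swapped to make it positive)
  edge (2, 22)→(0, 18): d=(-2,-4) top-left  bias=+0
  edge (0, 18)→(12, 22): d=(12,4) right/bottom  bias=-1
  edge (12, 22)→(2, 22): d=(-10,0) right/bottom  bias=-1
    (0,9)@(1, 19): e=[2,8,30] → █
    (1,9)@(3, 19): e=[10,0,30] → ·  [on edge]
    (0,10)@(1, 21): e=[-2,32,10] → ·
    (1,10)@(3, 21): e=[6,24,10] → █
    (2,10)@(5, 21): e=[14,16,10] → █
    (3,10)@(7, 21): e=[22,8,10] → █
    (4,10)@(9, 21): e=[30,0,10] → ·  [on edge]
    (1,11)@(3, 23): e=[2,48,-10] → ·
    (2,11)@(5, 23): e=[10,40,-10] → ·
    (3,11)@(7, 23): e=[18,32,-10] → ·
    (7,11)@(15, 23): e=[50,0,-10] → ·  [on edge]
  covered (4 px):
    · · · · · · · · · · ·
    · · · · · · · · · · ·
    · · · · · · · · · · ·
    · · · · · · · · · · ·
    · · · · · · · · · · ·
    · · · · · · · · · · ·
    · · · · · · · · · · ·
    · · · · · · · · · · ·
    · · · · · · · · · · ·
    █ · · · · · · · · · ·
    · █ █ █ · · · · · · ·
    · · · · · · · · · · ·
T1:
  2·area = 40  (B↔C swapped to make it positive)
  edge (12, 22)→(0, 18): d=(-12,-4) top-left  bias=+0
  edge (0, 18)→(10, 18): d=(10,0) top-left  bias=+0
  edge (10, 18)→(12, 22): d=(2,4) right/bottom  bias=-1
    (1,9)@(3, 19): e=[0,10,30] → █  [on edge]
    (2,9)@(5, 19): e=[8,10,22] → █
    (3,9)@(7, 19): e=[16,10,14] → █
    (4,9)@(9, 19): e=[24,10,6] → █
    (5,9)@(11, 19): e=[32,10,-2] → ·
    (1,10)@(3, 21): e=[-24,30,34] → ·
    (2,10)@(5, 21): e=[-16,30,26] → ·
    (3,10)@(7, 21): e=[-8,30,18] → ·
    (4,10)@(9, 21): e=[0,30,10] → █  [on edge]
    (5,10)@(11, 21): e=[8,30,2] → █
    (6,10)@(13, 21): e=[16,30,-6] → ·
    (4,11)@(9, 23): e=[-24,50,14] → ·
    (7,11)@(15, 23): e=[0,50,-10] → ·  [on edge]
  covered (6 px):
    · · · · · · · · · · ·
    · · · · · · · · · · ·
    · · · · · · · · · · ·
    · · · · · · · · · · ·
    · · · · · · · · · · ·
    · · · · · · · · · · ·
    · · · · · · · · · · ·
    · · · · · · · · · · ·
    · · · · · · · · · · ·
    · █ █ █ █ · · · · · ·
    · · · · █ █ · · · · ·
    · · · · · · · · · · ·
T2:
  2·area = 104  (B↔C swapped to make it positive)
  edge (4, 8)→(16, 12): d=(12,4) right/bottom  bias=-1
  edge (16, 12)→(14, 20): d=(-2,8) right/bottom  bias=-1
  edge (14, 20)→(4, 8): d=(-10,-12) top-left  bias=+0
    (0,3)@(1, 7): e=[0,130,-26] → ·  [on edge]
    (2,4)@(5, 9): e=[8,94,2] → █
    (3,4)@(7, 9): e=[0,78,26] → ·  [on edge]
    (2,5)@(5, 11): e=[32,90,-18] → ·
    (3,5)@(7, 11): e=[24,74,6] → █
    (4,5)@(9, 11): e=[16,58,30] → █
    (5,5)@(11, 11): e=[8,42,54] → █
    (6,5)@(13, 11): e=[0,26,78] → ·  [on edge]
    (3,6)@(7, 13): e=[48,70,-14] → ·
    (4,6)@(9, 13): e=[40,54,10] → █
    (6,6)@(13, 13): e=[24,22,58] → █
    (7,6)@(15, 13): e=[16,6,82] → █
    (9,6)@(19, 13): e=[0,-26,130] → ·  [on edge]
  covered (12 px):
    · · · · · · · · · · ·
    · · · · · · · · · · ·
    · · · · · · · · · · ·
    · · · · · · · · · · ·
    · · █ · · · · · · · ·
    · · · █ █ █ · · · · ·
    · · · · █ █ █ █ · · ·
    · · · · · █ █ █ · · ·
    · · · · · · █ · · · ·
    · · · · · · · · · · ·
    · · · · · · · · · · ·
    · · · · · · · · · · ·
T3:
  2·area = 49  (B↔C swapped to make it positive)
  edge (8, 4)→(15, 5): d=(7,1) right/bottom  bias=-1
  edge (15, 5)→(22, 13): d=(7,8) right/bottom  bias=-1
  edge (22, 13)→(8, 4): d=(-14,-9) top-left  bias=+0
    (0,1)@(1, 3): e=[0,98,-49] → ·  [on edge]
    (5,2)@(11, 5): e=[4,32,13] → █
    (6,2)@(13, 5): e=[2,16,31] → █
    (7,2)@(15, 5): e=[0,0,49] → ·  [on edge]
    (5,3)@(11, 7): e=[18,46,-15] → ·
    (6,3)@(13, 7): e=[16,30,3] → █
    (7,3)@(15, 7): e=[14,14,21] → █
    (8,3)@(17, 7): e=[12,-2,39] → ·
    (6,4)@(13, 9): e=[30,44,-25] → ·
    (7,4)@(15, 9): e=[28,28,-7] → ·
    (8,4)@(17, 9): e=[26,12,11] → █
    (9,4)@(19, 9): e=[24,-4,29] → ·
  covered (6 px):
    · · · · · · · · · · ·
    · · · · · · · · · · ·
    · · · · · █ █ · · · ·
    · · · · · · █ █ · · ·
    · · · · · · · · █ · ·
    · · · · · · · · · █ ·
    · · · · · · · · · · ·
    · · · · · · · · · · ·
    · · · · · · · · · · ·
    · · · · · · · · · · ·
    · · · · · · · · · · ·
    · · · · · · · · · · ·

Z-buffer (winner per pixel, '.' = empty):
  . . . . . . . . . . .
  . . . . . . . . . . .
  . . . . . 3 3 . . . .
  . . . . . . 3 3 . . .
  . . 2 . . . . . 3 . .
  . . . 2 2 2 . . . 3 .
  . . . . 2 2 2 2 . . .
  . . . . . 2 2 2 . . .
  . . . . . . 2 . . . .
  0 1 1 1 1 . . . . . .
  . 0 0 0 1 1 . . . . .
  . . . . . . . . . . .

Answer: 3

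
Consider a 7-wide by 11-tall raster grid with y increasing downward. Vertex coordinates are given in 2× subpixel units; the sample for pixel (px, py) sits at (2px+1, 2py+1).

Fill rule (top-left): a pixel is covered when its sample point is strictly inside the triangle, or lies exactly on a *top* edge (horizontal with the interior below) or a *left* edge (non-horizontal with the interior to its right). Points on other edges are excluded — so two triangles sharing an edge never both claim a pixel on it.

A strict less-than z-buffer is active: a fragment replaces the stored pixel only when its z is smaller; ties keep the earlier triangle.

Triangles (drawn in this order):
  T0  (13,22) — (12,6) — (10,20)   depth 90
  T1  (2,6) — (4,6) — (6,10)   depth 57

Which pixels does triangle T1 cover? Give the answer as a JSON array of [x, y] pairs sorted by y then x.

T0:
  2·area = 46  (B↔C swapped to make it positive)
  edge (13, 22)→(10, 20): d=(-3,-2) top-left  bias=+0
  edge (10, 20)→(12, 6): d=(2,-14) top-left  bias=+0
  edge (12, 6)→(13, 22): d=(1,16) right/bottom  bias=-1
    (5,6)@(11, 13): e=[23,0,23] → X  [on edge]
    (6,6)@(13, 13): e=[27,28,-9] → .
    (5,7)@(11, 15): e=[17,4,25] → X
    (6,7)@(13, 15): e=[21,32,-7] → .
    (5,8)@(11, 17): e=[11,8,27] → X
    (6,8)@(13, 17): e=[15,36,-5] → .
    (5,9)@(11, 19): e=[5,12,29] → X
    (6,9)@(13, 19): e=[9,40,-3] → .
    (5,10)@(11, 21): e=[-1,16,31] → .
  covered (4 px):
    . . . . . . .
    . . . . . . .
    . . . . . . .
    . . . . . . .
    . . . . . . .
    . . . . . . .
    . . . . . X .
    . . . . . X .
    . . . . . X .
    . . . . . X .
    . . . . . . .
T1:
  2·area = 8
  edge (2, 6)→(4, 6): d=(2,0) top-left  bias=+0
  edge (4, 6)→(6, 10): d=(2,4) right/bottom  bias=-1
  edge (6, 10)→(2, 6): d=(-4,-4) top-left  bias=+0
    (0,2)@(1, 5): e=[-2,10,0] → .  [on edge]
    (1,3)@(3, 7): e=[2,6,0] → X  [on edge]
    (2,3)@(5, 7): e=[2,-2,8] → .
    (1,4)@(3, 9): e=[6,10,-8] → .
    (2,4)@(5, 9): e=[6,2,0] → X  [on edge]
    (3,4)@(7, 9): e=[6,-6,8] → .
    (2,5)@(5, 11): e=[10,6,-8] → .
    (3,5)@(7, 11): e=[10,-2,0] → .  [on edge]
    (4,6)@(9, 13): e=[14,-6,0] → .  [on edge]
    (5,7)@(11, 15): e=[18,-10,0] → .  [on edge]
    (6,8)@(13, 17): e=[22,-14,0] → .  [on edge]
  covered (2 px):
    . . . . . . .
    . . . . . . .
    . . . . . . .
    . X . . . . .
    . . X . . . .
    . . . . . . .
    . . . . . . .
    . . . . . . .
    . . . . . . .
    . . . . . . .
    . . . . . . .

Final: [[1,3],[2,4]]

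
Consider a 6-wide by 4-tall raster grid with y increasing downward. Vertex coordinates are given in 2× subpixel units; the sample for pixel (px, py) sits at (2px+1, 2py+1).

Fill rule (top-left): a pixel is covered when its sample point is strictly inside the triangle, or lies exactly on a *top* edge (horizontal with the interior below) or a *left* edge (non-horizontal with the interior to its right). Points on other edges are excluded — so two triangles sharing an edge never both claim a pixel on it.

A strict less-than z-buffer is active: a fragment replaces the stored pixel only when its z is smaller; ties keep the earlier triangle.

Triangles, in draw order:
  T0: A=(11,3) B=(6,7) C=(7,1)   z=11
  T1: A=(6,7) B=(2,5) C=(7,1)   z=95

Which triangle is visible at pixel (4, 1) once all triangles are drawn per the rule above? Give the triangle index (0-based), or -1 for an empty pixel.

T0:
  2·area = 26
  edge (11, 3)→(6, 7): d=(-5,4) right/bottom  bias=-1
  edge (6, 7)→(7, 1): d=(1,-6) top-left  bias=+0
  edge (7, 1)→(11, 3): d=(4,2) right/bottom  bias=-1
    (3,0)@(7, 1): e=[26,0,0] → .  [on edge]
    (3,1)@(7, 3): e=[16,2,8] → X
    (4,1)@(9, 3): e=[8,14,4] → X
    (5,1)@(11, 3): e=[0,26,0] → .  [on edge]
    (3,2)@(7, 5): e=[6,4,16] → X
    (4,2)@(9, 5): e=[-2,16,12] → .
    (3,3)@(7, 7): e=[-4,6,24] → .
  covered (3 px):
    . . . . . .
    . . . X X .
    . . . X . .
    . . . . . .
T1:
  2·area = 26
  edge (6, 7)→(2, 5): d=(-4,-2) top-left  bias=+0
  edge (2, 5)→(7, 1): d=(5,-4) top-left  bias=+0
  edge (7, 1)→(6, 7): d=(-1,6) right/bottom  bias=-1
    (3,0)@(7, 1): e=[26,0,0] → .  [on edge]
    (2,1)@(5, 3): e=[14,2,10] → X
    (3,1)@(7, 3): e=[18,10,-2] → .
    (1,2)@(3, 5): e=[2,4,20] → X
    (3,2)@(7, 5): e=[10,20,-4] → .
    (1,3)@(3, 7): e=[-6,14,18] → .
    (2,3)@(5, 7): e=[-2,22,6] → .
  covered (3 px):
    . . . . . .
    . . X . . .
    . X X . . .
    . . . . . .

Z-buffer (winner per pixel, '.' = empty):
  . . . . . .
  . . 1 0 0 .
  . 1 1 0 . .
  . . . . . .

Result: 0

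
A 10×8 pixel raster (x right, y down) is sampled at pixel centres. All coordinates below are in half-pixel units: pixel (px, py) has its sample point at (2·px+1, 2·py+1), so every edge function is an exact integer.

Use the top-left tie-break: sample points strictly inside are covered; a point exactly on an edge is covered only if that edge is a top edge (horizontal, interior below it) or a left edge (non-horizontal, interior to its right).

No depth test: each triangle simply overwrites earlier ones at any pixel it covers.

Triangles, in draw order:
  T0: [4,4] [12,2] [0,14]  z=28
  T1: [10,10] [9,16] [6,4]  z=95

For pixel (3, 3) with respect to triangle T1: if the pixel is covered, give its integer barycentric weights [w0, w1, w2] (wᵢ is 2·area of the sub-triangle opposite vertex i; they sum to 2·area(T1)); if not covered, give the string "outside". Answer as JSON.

T0:
  2·area = 72
  edge (4, 4)→(12, 2): d=(8,-2) top-left  bias=+0
  edge (12, 2)→(0, 14): d=(-12,12) right/bottom  bias=-1
  edge (0, 14)→(4, 4): d=(4,-10) top-left  bias=+0
    (6,0)@(13, 1): e=[-6,0,78] → ·  [on edge]
    (4,1)@(9, 3): e=[2,24,46] → █
    (5,1)@(11, 3): e=[6,0,66] → ·  [on edge]
    (2,2)@(5, 5): e=[10,48,14] → █
    (3,2)@(7, 5): e=[14,24,34] → █
    (4,2)@(9, 5): e=[18,0,54] → ·  [on edge]
    (1,3)@(3, 7): e=[22,48,2] → █
    (3,3)@(7, 7): e=[30,0,42] → ·  [on edge]
    (1,4)@(3, 9): e=[38,24,10] → █
    (2,4)@(5, 9): e=[42,0,30] → ·  [on edge]
    (1,5)@(3, 11): e=[54,0,18] → ·  [on edge]
    (0,6)@(1, 13): e=[66,0,6] → ·  [on edge]
  covered (6 px):
    · · · · · · · · · ·
    · · · · █ · · · · ·
    · · █ █ · · · · · ·
    · █ █ · · · · · · ·
    · █ · · · · · · · ·
    · · · · · · · · · ·
    · · · · · · · · · ·
    · · · · · · · · · ·
T1:
  2·area = 30
  edge (10, 10)→(9, 16): d=(-1,6) right/bottom  bias=-1
  edge (9, 16)→(6, 4): d=(-3,-12) top-left  bias=+0
  edge (6, 4)→(10, 10): d=(4,6) right/bottom  bias=-1
    (3,3)@(7, 7): e=[21,3,6] → █
    (4,3)@(9, 7): e=[9,27,-6] → ·
    (3,4)@(7, 9): e=[19,-3,14] → ·
    (4,4)@(9, 9): e=[7,21,2] → █
    (5,4)@(11, 9): e=[-5,45,-10] → ·
    (4,5)@(9, 11): e=[5,15,10] → █
    (5,5)@(11, 11): e=[-7,39,-2] → ·
    (4,6)@(9, 13): e=[3,9,18] → █
    (5,6)@(11, 13): e=[-9,33,6] → ·
    (4,7)@(9, 15): e=[1,3,26] → █
    (5,7)@(11, 15): e=[-11,27,14] → ·
  covered (5 px):
    · · · · · · · · · ·
    · · · · · · · · · ·
    · · · · · · · · · ·
    · · · █ · · · · · ·
    · · · · █ · · · · ·
    · · · · █ · · · · ·
    · · · · █ · · · · ·
    · · · · █ · · · · ·

Answer: [3,6,21]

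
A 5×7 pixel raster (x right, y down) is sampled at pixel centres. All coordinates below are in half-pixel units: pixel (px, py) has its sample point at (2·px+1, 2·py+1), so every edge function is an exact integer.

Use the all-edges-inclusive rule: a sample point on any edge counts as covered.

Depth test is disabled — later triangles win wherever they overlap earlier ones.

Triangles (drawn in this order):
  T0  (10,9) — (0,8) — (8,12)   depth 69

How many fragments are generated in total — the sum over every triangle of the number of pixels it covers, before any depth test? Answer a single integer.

T0:
  2·area = 32  (B↔C swapped to make it positive)
  edge (10, 9)→(8, 12): d=(-2,3) inclusive
  edge (8, 12)→(0, 8): d=(-8,-4) inclusive
  edge (0, 8)→(10, 9): d=(10,1) inclusive
    (1,4)@(3, 9): e=[21,4,7] → #
    (2,4)@(5, 9): e=[15,12,5] → #
    (3,4)@(7, 9): e=[9,20,3] → #
    (4,4)@(9, 9): e=[3,28,1] → #
    (1,5)@(3, 11): e=[17,-12,27] → ·
    (2,5)@(5, 11): e=[11,-4,25] → ·
    (3,5)@(7, 11): e=[5,4,23] → #
    (4,5)@(9, 11): e=[-1,12,21] → ·
    (3,6)@(7, 13): e=[1,-12,43] → ·
  covered (5 px):
    · · · · ·
    · · · · ·
    · · · · ·
    · · · · ·
    · # # # #
    · · · # ·
    · · · · ·

Final: 5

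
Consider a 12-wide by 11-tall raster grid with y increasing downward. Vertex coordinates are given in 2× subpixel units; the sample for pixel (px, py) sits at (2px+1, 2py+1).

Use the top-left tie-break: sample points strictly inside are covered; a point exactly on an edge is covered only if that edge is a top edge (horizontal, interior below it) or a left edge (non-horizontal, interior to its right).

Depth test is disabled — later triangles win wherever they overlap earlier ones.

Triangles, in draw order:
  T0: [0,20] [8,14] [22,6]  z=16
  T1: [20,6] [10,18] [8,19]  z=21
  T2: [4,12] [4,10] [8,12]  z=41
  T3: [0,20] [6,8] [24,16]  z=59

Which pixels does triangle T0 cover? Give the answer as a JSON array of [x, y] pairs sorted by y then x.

T0:
  2·area = 20
  edge (0, 20)→(8, 14): d=(8,-6) top-left  bias=+0
  edge (8, 14)→(22, 6): d=(14,-8) top-left  bias=+0
  edge (22, 6)→(0, 20): d=(-22,14) right/bottom  bias=-1
    (8,4)@(17, 9): e=[14,2,4] → X
    (9,4)@(19, 9): e=[26,18,-24] → .
    (8,5)@(17, 11): e=[30,30,-40] → .
    (5,6)@(11, 13): e=[10,10,0] → .  [on edge]
    (3,7)@(7, 15): e=[2,6,12] → X
    (4,7)@(9, 15): e=[14,22,-16] → .
    (3,8)@(7, 17): e=[18,34,-32] → .
  covered (2 px):
    . . . . . . . . . . . .
    . . . . . . . . . . . .
    . . . . . . . . . . . .
    . . . . . . . . . . . .
    . . . . . . . . X . . .
    . . . . . . . . . . . .
    . . . . . . . . . . . .
    . . . X . . . . . . . .
    . . . . . . . . . . . .
    . . . . . . . . . . . .
    . . . . . . . . . . . .
T1:
  2·area = 14
  edge (20, 6)→(10, 18): d=(-10,12) right/bottom  bias=-1
  edge (10, 18)→(8, 19): d=(-2,1) right/bottom  bias=-1
  edge (8, 19)→(20, 6): d=(12,-13) top-left  bias=+0
  covered (0 px):
    . . . . . . . . . . . .
    . . . . . . . . . . . .
    . . . . . . . . . . . .
    . . . . . . . . . . . .
    . . . . . . . . . . . .
    . . . . . . . . . . . .
    . . . . . . . . . . . .
    . . . . . . . . . . . .
    . . . . . . . . . . . .
    . . . . . . . . . . . .
    . . . . . . . . . . . .
T2:
  2·area = 8
  edge (4, 12)→(4, 10): d=(0,-2) top-left  bias=+0
  edge (4, 10)→(8, 12): d=(4,2) right/bottom  bias=-1
  edge (8, 12)→(4, 12): d=(-4,0) right/bottom  bias=-1
    (2,5)@(5, 11): e=[2,2,4] → X
    (3,5)@(7, 11): e=[6,-2,4] → .
    (2,6)@(5, 13): e=[2,10,-4] → .
  covered (1 px):
    . . . . . . . . . . . .
    . . . . . . . . . . . .
    . . . . . . . . . . . .
    . . . . . . . . . . . .
    . . . . . . . . . . . .
    . . X . . . . . . . . .
    . . . . . . . . . . . .
    . . . . . . . . . . . .
    . . . . . . . . . . . .
    . . . . . . . . . . . .
    . . . . . . . . . . . .
T3:
  2·area = 264
  edge (0, 20)→(6, 8): d=(6,-12) top-left  bias=+0
  edge (6, 8)→(24, 16): d=(18,8) right/bottom  bias=-1
  edge (24, 16)→(0, 20): d=(-24,4) right/bottom  bias=-1
    (3,4)@(7, 9): e=[18,10,236] → X
    (4,4)@(9, 9): e=[42,-6,228] → .
    (2,5)@(5, 11): e=[6,62,196] → X
    (4,5)@(9, 11): e=[54,30,180] → X
    (5,5)@(11, 11): e=[78,14,172] → X
    (6,5)@(13, 11): e=[102,-2,164] → .
    (2,6)@(5, 13): e=[18,98,148] → X
    (6,6)@(13, 13): e=[114,34,116] → X
    (7,6)@(15, 13): e=[138,18,108] → X
    (8,6)@(17, 13): e=[162,2,100] → X
    (9,6)@(19, 13): e=[186,-14,92] → .
    (1,7)@(3, 15): e=[6,150,108] → X
  covered (33 px):
    . . . . . . . . . . . .
    . . . . . . . . . . . .
    . . . . . . . . . . . .
    . . . . . . . . . . . .
    . . . X . . . . . . . .
    . . X X X X . . . . . .
    . . X X X X X X X . . .
    . X X X X X X X X X X .
    . X X X X X X X X . . .
    X X X . . . . . . . . .
    . . . . . . . . . . . .

Result: [[8,4],[3,7]]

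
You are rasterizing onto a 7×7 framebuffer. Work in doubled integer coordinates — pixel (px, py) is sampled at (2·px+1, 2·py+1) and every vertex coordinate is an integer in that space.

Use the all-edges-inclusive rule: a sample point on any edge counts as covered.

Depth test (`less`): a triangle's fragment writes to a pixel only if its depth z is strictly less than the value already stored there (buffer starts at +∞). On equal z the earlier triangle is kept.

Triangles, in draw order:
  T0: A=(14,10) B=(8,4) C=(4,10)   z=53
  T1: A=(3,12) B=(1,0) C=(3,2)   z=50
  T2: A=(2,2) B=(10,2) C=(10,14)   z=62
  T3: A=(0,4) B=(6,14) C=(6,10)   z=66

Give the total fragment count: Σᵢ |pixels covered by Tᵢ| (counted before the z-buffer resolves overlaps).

T0:
  2·area = 60  (B↔C swapped to make it positive)
  edge (14, 10)→(4, 10): d=(-10,0) inclusive
  edge (4, 10)→(8, 4): d=(4,-6) inclusive
  edge (8, 4)→(14, 10): d=(6,6) inclusive
    (2,0)@(5, 1): e=[90,-30,0] → .  [on edge]
    (3,1)@(7, 3): e=[70,-10,0] → .  [on edge]
    (4,2)@(9, 5): e=[50,10,0] → X  [on edge]
    (5,2)@(11, 5): e=[50,22,-12] → .
    (3,3)@(7, 7): e=[30,6,24] → X
    (5,3)@(11, 7): e=[30,30,0] → X  [on edge]
    (6,3)@(13, 7): e=[30,42,-12] → .
    (2,4)@(5, 9): e=[10,2,48] → X
    (6,4)@(13, 9): e=[10,50,0] → X  [on edge]
    (2,5)@(5, 11): e=[-10,10,60] → .
    (3,5)@(7, 11): e=[-10,22,48] → .
    (4,5)@(9, 11): e=[-10,34,36] → .
  covered (9 px):
    . . . . . . .
    . . . . . . .
    . . . . X . .
    . . . X X X .
    . . X X X X X
    . . . . . . .
    . . . . . . .
T1:
  2·area = 20
  edge (3, 12)→(1, 0): d=(-2,-12) inclusive
  edge (1, 0)→(3, 2): d=(2,2) inclusive
  edge (3, 2)→(3, 12): d=(0,10) inclusive
    (1,0)@(3, 1): e=[22,-2,0] → .  [on edge]
    (1,1)@(3, 3): e=[18,2,0] → X  [on edge]
    (2,1)@(5, 3): e=[42,-2,-20] → .
    (1,2)@(3, 5): e=[14,6,0] → X  [on edge]
    (2,2)@(5, 5): e=[38,2,-20] → .
    (1,3)@(3, 7): e=[10,10,0] → X  [on edge]
    (2,3)@(5, 7): e=[34,6,-20] → .
    (1,4)@(3, 9): e=[6,14,0] → X  [on edge]
    (2,4)@(5, 9): e=[30,10,-20] → .
    (1,5)@(3, 11): e=[2,18,0] → X  [on edge]
    (2,5)@(5, 11): e=[26,14,-20] → .
    (1,6)@(3, 13): e=[-2,22,0] → .  [on edge]
  covered (5 px):
    . . . . . . .
    . X . . . . .
    . X . . . . .
    . X . . . . .
    . X . . . . .
    . X . . . . .
    . . . . . . .
T2:
  2·area = 96
  edge (2, 2)→(10, 2): d=(8,0) inclusive
  edge (10, 2)→(10, 14): d=(0,12) inclusive
  edge (10, 14)→(2, 2): d=(-8,-12) inclusive
    (1,1)@(3, 3): e=[8,84,4] → X
    (2,1)@(5, 3): e=[8,60,28] → X
    (3,1)@(7, 3): e=[8,36,52] → X
    (4,1)@(9, 3): e=[8,12,76] → X
    (5,1)@(11, 3): e=[8,-12,100] → .
    (1,2)@(3, 5): e=[24,84,-12] → .
    (2,2)@(5, 5): e=[24,60,12] → X
    (5,2)@(11, 5): e=[24,-12,84] → .
    (2,3)@(5, 7): e=[40,60,-4] → .
    (3,3)@(7, 7): e=[40,36,20] → X
    (5,3)@(11, 7): e=[40,-12,68] → .
    (3,4)@(7, 9): e=[56,36,4] → X
  covered (12 px):
    . . . . . . .
    . X X X X . .
    . . X X X . .
    . . . X X . .
    . . . X X . .
    . . . . X . .
    . . . . . . .
T3:
  2·area = 24  (B↔C swapped to make it positive)
  edge (0, 4)→(6, 10): d=(6,6) inclusive
  edge (6, 10)→(6, 14): d=(0,4) inclusive
  edge (6, 14)→(0, 4): d=(-6,-10) inclusive
    (0,2)@(1, 5): e=[0,20,4] → X  [on edge]
    (1,2)@(3, 5): e=[-12,12,24] → .
    (0,3)@(1, 7): e=[12,20,-8] → .
    (1,3)@(3, 7): e=[0,12,12] → X  [on edge]
    (2,3)@(5, 7): e=[-12,4,32] → .
    (1,4)@(3, 9): e=[12,12,0] → X  [on edge]
    (2,4)@(5, 9): e=[0,4,20] → X  [on edge]
    (3,4)@(7, 9): e=[-12,-4,40] → .
    (1,5)@(3, 11): e=[24,12,-12] → .
    (2,5)@(5, 11): e=[12,4,8] → X
    (3,5)@(7, 11): e=[0,-4,28] → .  [on edge]
    (2,6)@(5, 13): e=[24,4,-4] → .
    (4,6)@(9, 13): e=[0,-12,36] → .  [on edge]
  covered (5 px):
    . . . . . . .
    . . . . . . .
    X . . . . . .
    . X . . . . .
    . X X . . . .
    . . X . . . .
    . . . . . . .

Answer: 31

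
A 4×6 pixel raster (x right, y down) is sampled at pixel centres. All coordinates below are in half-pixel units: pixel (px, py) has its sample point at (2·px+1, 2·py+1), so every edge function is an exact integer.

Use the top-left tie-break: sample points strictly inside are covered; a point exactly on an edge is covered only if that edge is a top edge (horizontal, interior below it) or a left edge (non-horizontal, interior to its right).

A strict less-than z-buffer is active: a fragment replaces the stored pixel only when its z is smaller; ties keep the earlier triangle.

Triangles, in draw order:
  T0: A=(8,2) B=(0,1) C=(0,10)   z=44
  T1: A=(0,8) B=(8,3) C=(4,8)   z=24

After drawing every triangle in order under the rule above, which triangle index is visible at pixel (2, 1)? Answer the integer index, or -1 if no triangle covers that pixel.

T0:
  2·area = 72  (B↔C swapped to make it positive)
  edge (8, 2)→(0, 10): d=(-8,8) right/bottom  bias=-1
  edge (0, 10)→(0, 1): d=(0,-9) top-left  bias=+0
  edge (0, 1)→(8, 2): d=(8,1) right/bottom  bias=-1
    (0,1)@(1, 3): e=[48,9,15] → X
    (1,1)@(3, 3): e=[32,27,13] → X
    (2,1)@(5, 3): e=[16,45,11] → X
    (3,1)@(7, 3): e=[0,63,9] → .  [on edge]
    (0,2)@(1, 5): e=[32,9,31] → X
    (2,2)@(5, 5): e=[0,45,27] → .  [on edge]
    (0,3)@(1, 7): e=[16,9,47] → X
    (1,3)@(3, 7): e=[0,27,45] → .  [on edge]
    (0,4)@(1, 9): e=[0,9,63] → .  [on edge]
  covered (6 px):
    . . . .
    X X X .
    X X . .
    X . . .
    . . . .
    . . . .
T1:
  2·area = 20
  edge (0, 8)→(8, 3): d=(8,-5) top-left  bias=+0
  edge (8, 3)→(4, 8): d=(-4,5) right/bottom  bias=-1
  edge (4, 8)→(0, 8): d=(-4,0) right/bottom  bias=-1
    (2,2)@(5, 5): e=[1,7,12] → X
    (3,2)@(7, 5): e=[11,-3,12] → .
    (1,3)@(3, 7): e=[7,9,4] → X
    (2,3)@(5, 7): e=[17,-1,4] → .
    (1,4)@(3, 9): e=[23,1,-4] → .
  covered (2 px):
    . . . .
    . . . .
    . . X .
    . X . .
    . . . .
    . . . .

Z-buffer (winner per pixel, '.' = empty):
  . . . .
  0 0 0 .
  0 0 1 .
  0 1 . .
  . . . .
  . . . .

Final: 0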